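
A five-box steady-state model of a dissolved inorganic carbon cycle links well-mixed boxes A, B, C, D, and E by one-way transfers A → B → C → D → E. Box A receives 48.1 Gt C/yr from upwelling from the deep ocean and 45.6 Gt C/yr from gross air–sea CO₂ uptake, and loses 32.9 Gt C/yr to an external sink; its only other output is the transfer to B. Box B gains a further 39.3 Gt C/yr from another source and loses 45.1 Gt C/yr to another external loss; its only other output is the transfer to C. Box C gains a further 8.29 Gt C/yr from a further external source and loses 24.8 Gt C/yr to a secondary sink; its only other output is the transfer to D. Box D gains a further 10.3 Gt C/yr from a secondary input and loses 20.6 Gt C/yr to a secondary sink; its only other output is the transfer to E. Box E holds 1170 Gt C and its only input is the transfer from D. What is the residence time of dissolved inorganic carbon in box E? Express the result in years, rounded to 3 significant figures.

Box A: F(A→B) = (48.1 + 45.6) − 32.9 = 60.800 Gt C/yr.
Box B: F(B→C) = (60.800 + 39.3) − 45.1 = 55.000 Gt C/yr.
Box C: F(C→D) = (55.000 + 8.29) − 24.8 = 38.490 Gt C/yr.
Box D: F(D→E) = (38.490 + 10.3) − 20.6 = 28.190 Gt C/yr.
Box E throughput = its input = 28.190 Gt C/yr; τ = 1170 / 28.190 = 41.50 yr.

41.5 yr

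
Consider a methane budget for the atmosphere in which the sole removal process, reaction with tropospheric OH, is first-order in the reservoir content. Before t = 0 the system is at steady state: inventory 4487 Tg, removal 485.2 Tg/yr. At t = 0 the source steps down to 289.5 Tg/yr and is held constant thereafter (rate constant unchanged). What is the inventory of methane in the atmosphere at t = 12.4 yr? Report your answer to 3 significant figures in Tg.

τ = M₀/F₀ = 4487/485.2 = 9.248 yr; rate constant k = 1/τ.
New steady state M_∞ = F₁/k = F₁·τ = 289.5 × 9.248 = 2677.2 Tg.
M(t) = M_∞ + (M₀ − M_∞)·e^(−t/τ); t/τ = 12.4/9.248 = 1.341, so e^(−t/τ) = 0.2616.
M(t) = 2677.2 + 1810 × 0.2616 = 3150.7 Tg.

3150 Tg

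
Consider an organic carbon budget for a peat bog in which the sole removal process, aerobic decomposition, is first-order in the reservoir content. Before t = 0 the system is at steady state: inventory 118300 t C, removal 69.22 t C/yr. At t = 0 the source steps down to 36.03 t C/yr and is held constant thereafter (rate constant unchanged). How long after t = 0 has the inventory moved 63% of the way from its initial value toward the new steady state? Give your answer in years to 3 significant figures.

1700 yr

τ = M₀/F₀ = 118300/69.22 = 1709 yr.
The remaining gap fraction is e^(−t/τ); 63% covered ⇒ e^(−t/τ) = 0.370.
t = −τ ln(0.370) = 1709 × 0.9943 = 1699 yr.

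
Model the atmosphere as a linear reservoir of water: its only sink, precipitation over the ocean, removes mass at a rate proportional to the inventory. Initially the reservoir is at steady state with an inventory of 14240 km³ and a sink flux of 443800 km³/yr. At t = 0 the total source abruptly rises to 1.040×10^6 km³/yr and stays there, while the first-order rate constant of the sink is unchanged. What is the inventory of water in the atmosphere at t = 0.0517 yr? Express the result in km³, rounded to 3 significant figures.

29600 km³

Residence time τ = M₀/F₀ = 0.03209 yr. The eventual steady state is M_∞ = M₀·(F₁/F₀) = 14240 × 1.040×10^6/443800 = 33370 km³.
The anomaly ΔM(t) = M(t) − M_∞ decays as ΔM₀·e^(−t/τ) with ΔM₀ = 14240 − 33370 = −19130 km³.
At t = 0.0517 yr, e^(−t/τ) = e^(−1.611) = 0.1996, so ΔM = −3819 km³ and M = 33370 − 3819 = 29551 km³.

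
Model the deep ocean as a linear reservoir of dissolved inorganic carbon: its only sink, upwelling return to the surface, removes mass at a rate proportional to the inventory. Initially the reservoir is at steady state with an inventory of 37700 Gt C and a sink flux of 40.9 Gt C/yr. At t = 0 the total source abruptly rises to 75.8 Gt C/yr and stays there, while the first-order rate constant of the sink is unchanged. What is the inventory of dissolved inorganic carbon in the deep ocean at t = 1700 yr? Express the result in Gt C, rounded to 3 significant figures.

The sink rate constant is k = F₀/M₀ = 40.9/37700 = 0.001085 yr⁻¹.
Solving dM/dt = F₁ − kM with M(0) = M₀ gives M(t) = F₁/k + (M₀ − F₁/k)·e^(−kt).
F₁/k = 75.8/0.001085 = 69869 Gt C; kt = 0.001085 × 1700 = 1.844, e^(−kt) = 0.1581.
M(1700) = 69869 + (37700 − 69869) × 0.1581 = 69869 − 5087 = 64782 Gt C.

64800 Gt C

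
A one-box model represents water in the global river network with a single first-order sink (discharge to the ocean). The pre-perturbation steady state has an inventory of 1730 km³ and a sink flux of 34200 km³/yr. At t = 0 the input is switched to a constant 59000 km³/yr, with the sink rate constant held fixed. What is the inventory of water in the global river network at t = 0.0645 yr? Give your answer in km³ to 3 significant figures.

Residence time τ = M₀/F₀ = 0.05058 yr. The eventual steady state is M_∞ = M₀·(F₁/F₀) = 1730 × 59000/34200 = 2984.5 km³.
The anomaly ΔM(t) = M(t) − M_∞ decays as ΔM₀·e^(−t/τ) with ΔM₀ = 1730 − 2984.5 = −1255 km³.
At t = 0.0645 yr, e^(−t/τ) = e^(−1.275) = 0.2794, so ΔM = −350.5 km³ and M = 2984.5 − 350.5 = 2634.0 km³.

2630 km³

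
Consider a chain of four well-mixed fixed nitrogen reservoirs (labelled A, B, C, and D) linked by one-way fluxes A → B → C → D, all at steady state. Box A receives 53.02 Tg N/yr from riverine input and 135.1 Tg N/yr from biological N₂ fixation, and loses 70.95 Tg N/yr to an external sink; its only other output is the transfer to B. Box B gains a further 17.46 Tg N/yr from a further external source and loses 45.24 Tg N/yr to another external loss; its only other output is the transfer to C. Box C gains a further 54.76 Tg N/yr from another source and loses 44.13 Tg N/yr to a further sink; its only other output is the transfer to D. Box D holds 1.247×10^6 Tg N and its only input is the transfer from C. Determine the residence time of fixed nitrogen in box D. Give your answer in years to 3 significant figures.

Box A: F(A→B) = (53.02 + 135.1) − 70.95 = 117.17 Tg N/yr.
Box B: F(B→C) = (117.17 + 17.46) − 45.24 = 89.390 Tg N/yr.
Box C: F(C→D) = (89.390 + 54.76) − 44.13 = 100.02 Tg N/yr.
Box D throughput = its input = 100.02 Tg N/yr; τ = 1.247×10^6 / 100.02 = 12470 yr.

12500 yr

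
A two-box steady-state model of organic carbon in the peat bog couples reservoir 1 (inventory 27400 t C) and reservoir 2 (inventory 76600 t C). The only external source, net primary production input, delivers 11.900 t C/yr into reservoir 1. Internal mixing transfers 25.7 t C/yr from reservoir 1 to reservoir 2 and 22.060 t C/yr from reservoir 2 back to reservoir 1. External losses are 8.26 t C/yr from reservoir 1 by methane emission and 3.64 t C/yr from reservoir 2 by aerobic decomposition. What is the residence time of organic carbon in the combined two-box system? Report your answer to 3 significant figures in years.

Treat the two boxes together as one reservoir: the mixing fluxes between them are internal recycling, so τ = ΣM / Σ(external losses).
M_total = 27400 + 76600 = 104000 t C.
ΣF_external_out = 8.26 + 3.64 = 11.900 t C/yr.
τ = M_total / ΣF_ext = 104000 / 11.900 = 8739 yr.

8740 yr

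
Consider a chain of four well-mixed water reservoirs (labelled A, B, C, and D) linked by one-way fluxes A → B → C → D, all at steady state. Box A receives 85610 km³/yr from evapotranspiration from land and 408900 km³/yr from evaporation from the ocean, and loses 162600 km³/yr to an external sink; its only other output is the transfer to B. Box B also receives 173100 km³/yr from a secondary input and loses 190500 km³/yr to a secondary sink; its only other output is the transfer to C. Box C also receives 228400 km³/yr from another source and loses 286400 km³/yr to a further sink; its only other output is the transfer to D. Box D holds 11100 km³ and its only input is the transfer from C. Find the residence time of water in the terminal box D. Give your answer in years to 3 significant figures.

Box A: F(A→B) = (85610 + 408900) − 162600 = 331910 km³/yr.
Box B: F(B→C) = (331910 + 173100) − 190500 = 314510 km³/yr.
Box C: F(C→D) = (314510 + 228400) − 286400 = 256510 km³/yr.
Box D throughput = its input = 256510 km³/yr; τ = 11100 / 256510 = 0.04327 yr.

0.0433 yr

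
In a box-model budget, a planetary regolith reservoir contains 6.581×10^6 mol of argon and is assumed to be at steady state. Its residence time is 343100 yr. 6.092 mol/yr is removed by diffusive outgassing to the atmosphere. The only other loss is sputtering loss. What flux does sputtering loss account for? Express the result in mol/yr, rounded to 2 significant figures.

Total removal F = M/τ = 6.581×10^6 / 343100 = 19.18 mol/yr.
Sputtering loss = F − (6.092) = 19.18 − 6.092 = 13.09 mol/yr.

13 mol/yr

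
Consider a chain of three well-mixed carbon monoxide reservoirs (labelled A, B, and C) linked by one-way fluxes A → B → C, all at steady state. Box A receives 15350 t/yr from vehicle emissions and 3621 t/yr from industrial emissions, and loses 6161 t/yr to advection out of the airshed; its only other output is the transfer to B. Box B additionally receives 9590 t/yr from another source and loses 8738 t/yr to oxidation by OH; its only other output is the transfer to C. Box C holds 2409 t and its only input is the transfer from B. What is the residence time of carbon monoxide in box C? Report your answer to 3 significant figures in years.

0.176 yr

Box A: F(A→B) = (15350 + 3621) − 6161 = 12810 t/yr.
Box B: F(B→C) = (12810 + 9590) − 8738 = 13662 t/yr.
Box C throughput = its input = 13662 t/yr; τ = 2409 / 13662 = 0.1763 yr.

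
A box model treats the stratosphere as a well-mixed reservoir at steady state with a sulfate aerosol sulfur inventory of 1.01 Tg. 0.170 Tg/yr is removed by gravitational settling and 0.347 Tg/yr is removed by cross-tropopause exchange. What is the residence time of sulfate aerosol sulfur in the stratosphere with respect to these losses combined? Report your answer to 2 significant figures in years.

Total removal = 0.1700 + 0.3470 = 0.51700 Tg/yr.
τ = M / ΣF_out = 1.01 / 0.51700 = 1.954 yr.

2.0 yr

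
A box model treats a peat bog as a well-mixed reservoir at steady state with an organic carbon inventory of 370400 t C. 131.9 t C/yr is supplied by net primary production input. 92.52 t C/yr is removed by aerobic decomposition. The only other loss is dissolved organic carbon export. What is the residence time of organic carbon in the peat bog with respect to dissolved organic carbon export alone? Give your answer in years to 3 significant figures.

9410 yr

At steady state ΣF_in = ΣF_out.
ΣF_in = 131.90 t C/yr.
Dissolved organic carbon export flux = ΣF_in − (92.52) = 131.90 − 92.52 = 39.38 t C/yr.
τ = M / F = 370400 / 39.38 = 9406 yr.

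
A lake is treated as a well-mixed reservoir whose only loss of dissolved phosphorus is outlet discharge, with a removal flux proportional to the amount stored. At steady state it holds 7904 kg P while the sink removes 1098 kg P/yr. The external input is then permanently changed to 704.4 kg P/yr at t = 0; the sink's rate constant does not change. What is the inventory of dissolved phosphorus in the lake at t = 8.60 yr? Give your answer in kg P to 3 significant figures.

5930 kg P

τ = M₀/F₀ = 7904/1098 = 7.199 yr; rate constant k = 1/τ.
New steady state M_∞ = F₁/k = F₁·τ = 704.4 × 7.199 = 5070.7 kg P.
M(t) = M_∞ + (M₀ − M_∞)·e^(−t/τ); t/τ = 8.60/7.199 = 1.195, so e^(−t/τ) = 0.3028.
M(t) = 5070.7 + 2833 × 0.3028 = 5928.6 kg P.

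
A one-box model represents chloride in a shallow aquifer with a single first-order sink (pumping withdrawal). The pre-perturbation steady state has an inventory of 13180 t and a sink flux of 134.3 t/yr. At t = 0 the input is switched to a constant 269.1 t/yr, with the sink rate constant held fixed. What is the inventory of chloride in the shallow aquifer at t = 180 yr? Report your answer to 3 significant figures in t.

24300 t

τ = M₀/F₀ = 13180/134.3 = 98.14 yr; rate constant k = 1/τ.
New steady state M_∞ = F₁/k = F₁·τ = 269.1 × 98.14 = 26409 t.
M(t) = M_∞ + (M₀ − M_∞)·e^(−t/τ); t/τ = 180/98.14 = 1.834, so e^(−t/τ) = 0.1598.
M(t) = 26409 − 13230 × 0.1598 = 24296 t.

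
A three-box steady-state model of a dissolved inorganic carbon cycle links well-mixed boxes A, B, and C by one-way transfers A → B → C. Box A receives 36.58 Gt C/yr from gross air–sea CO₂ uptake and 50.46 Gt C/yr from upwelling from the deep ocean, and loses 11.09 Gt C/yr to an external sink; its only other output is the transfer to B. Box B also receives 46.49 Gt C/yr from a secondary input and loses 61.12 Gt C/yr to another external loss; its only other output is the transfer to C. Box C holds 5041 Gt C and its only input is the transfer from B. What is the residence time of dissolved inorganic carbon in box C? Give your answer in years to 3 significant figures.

Box A: F(A→B) = (36.58 + 50.46) − 11.09 = 75.950 Gt C/yr.
Box B: F(B→C) = (75.950 + 46.49) − 61.12 = 61.320 Gt C/yr.
Box C throughput = its input = 61.320 Gt C/yr; τ = 5041 / 61.320 = 82.21 yr.

82.2 yr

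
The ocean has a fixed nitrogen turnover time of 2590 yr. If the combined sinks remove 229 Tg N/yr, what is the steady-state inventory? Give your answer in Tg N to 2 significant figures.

590000 Tg N

τ = M/F ⇒ M = τ × F = 2590 × 229 = 593100 Tg N.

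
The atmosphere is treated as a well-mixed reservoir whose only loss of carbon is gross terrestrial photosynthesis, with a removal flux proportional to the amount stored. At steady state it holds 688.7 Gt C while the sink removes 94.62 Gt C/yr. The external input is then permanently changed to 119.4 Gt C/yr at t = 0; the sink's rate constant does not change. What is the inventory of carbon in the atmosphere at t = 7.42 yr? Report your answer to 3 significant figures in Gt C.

τ = M₀/F₀ = 688.7/94.62 = 7.279 yr; rate constant k = 1/τ.
New steady state M_∞ = F₁/k = F₁·τ = 119.4 × 7.279 = 869.06 Gt C.
M(t) = M_∞ + (M₀ − M_∞)·e^(−t/τ); t/τ = 7.42/7.279 = 1.019, so e^(−t/τ) = 0.3608.
M(t) = 869.06 − 180.4 × 0.3608 = 803.99 Gt C.

804 Gt C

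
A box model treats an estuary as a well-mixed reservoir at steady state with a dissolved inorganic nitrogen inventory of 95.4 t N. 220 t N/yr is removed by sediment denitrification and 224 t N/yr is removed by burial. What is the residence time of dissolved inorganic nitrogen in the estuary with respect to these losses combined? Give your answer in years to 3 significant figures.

0.215 yr

Total removal = 220.0 + 224.0 = 444.00 t N/yr.
τ = M / ΣF_out = 95.4 / 444.00 = 0.2149 yr.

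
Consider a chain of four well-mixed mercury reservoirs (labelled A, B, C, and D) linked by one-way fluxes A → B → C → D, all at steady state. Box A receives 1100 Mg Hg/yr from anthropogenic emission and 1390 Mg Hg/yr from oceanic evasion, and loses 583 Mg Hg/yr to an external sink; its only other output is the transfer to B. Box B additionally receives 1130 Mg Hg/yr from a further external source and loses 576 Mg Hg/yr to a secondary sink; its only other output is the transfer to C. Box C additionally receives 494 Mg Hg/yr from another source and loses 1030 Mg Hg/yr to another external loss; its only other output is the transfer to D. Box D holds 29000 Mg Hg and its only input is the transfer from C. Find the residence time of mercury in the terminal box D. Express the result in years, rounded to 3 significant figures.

15.1 yr

Box A: F(A→B) = (1100 + 1390) − 583 = 1907.0 Mg Hg/yr.
Box B: F(B→C) = (1907.0 + 1130) − 576 = 2461.0 Mg Hg/yr.
Box C: F(C→D) = (2461.0 + 494) − 1030 = 1925.0 Mg Hg/yr.
Box D throughput = its input = 1925.0 Mg Hg/yr; τ = 29000 / 1925.0 = 15.06 yr.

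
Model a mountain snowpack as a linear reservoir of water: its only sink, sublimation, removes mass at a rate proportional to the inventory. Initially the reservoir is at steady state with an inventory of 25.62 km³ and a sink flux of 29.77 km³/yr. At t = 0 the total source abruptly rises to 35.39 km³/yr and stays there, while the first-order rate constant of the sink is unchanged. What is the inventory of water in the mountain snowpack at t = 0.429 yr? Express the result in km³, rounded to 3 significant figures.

27.5 km³

τ = M₀/F₀ = 25.62/29.77 = 0.8606 yr; rate constant k = 1/τ.
New steady state M_∞ = F₁/k = F₁·τ = 35.39 × 0.8606 = 30.457 km³.
M(t) = M_∞ + (M₀ − M_∞)·e^(−t/τ); t/τ = 0.429/0.8606 = 0.4985, so e^(−t/τ) = 0.6074.
M(t) = 30.457 − 4.837 × 0.6074 = 27.519 km³.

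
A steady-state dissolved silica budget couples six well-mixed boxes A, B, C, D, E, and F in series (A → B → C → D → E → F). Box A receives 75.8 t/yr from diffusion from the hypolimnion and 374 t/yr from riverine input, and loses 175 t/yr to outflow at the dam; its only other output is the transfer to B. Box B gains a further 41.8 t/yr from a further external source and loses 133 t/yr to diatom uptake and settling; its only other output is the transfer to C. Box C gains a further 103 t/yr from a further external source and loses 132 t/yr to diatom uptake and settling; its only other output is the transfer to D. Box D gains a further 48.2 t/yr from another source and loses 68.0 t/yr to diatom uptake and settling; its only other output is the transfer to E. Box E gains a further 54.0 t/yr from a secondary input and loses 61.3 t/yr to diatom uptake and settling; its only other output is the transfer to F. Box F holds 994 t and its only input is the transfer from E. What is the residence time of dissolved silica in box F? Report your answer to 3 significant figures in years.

Box A: F(A→B) = (75.8 + 374) − 175 = 274.80 t/yr.
Box B: F(B→C) = (274.80 + 41.8) − 133 = 183.60 t/yr.
Box C: F(C→D) = (183.60 + 103) − 132 = 154.60 t/yr.
Box D: F(D→E) = (154.60 + 48.2) − 68.0 = 134.80 t/yr.
Box E: F(E→F) = (134.80 + 54.0) − 61.3 = 127.50 t/yr.
Box F throughput = its input = 127.50 t/yr; τ = 994 / 127.50 = 7.796 yr.

7.80 yr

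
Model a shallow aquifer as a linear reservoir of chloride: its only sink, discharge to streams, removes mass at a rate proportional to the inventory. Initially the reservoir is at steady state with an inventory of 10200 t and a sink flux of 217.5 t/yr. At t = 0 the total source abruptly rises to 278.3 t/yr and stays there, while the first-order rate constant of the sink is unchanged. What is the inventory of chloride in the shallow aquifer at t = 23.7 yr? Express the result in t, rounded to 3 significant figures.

11300 t

Residence time τ = M₀/F₀ = 46.90 yr. The eventual steady state is M_∞ = M₀·(F₁/F₀) = 10200 × 278.3/217.5 = 13051 t.
The anomaly ΔM(t) = M(t) − M_∞ decays as ΔM₀·e^(−t/τ) with ΔM₀ = 10200 − 13051 = −2851 t.
At t = 23.7 yr, e^(−t/τ) = e^(−0.5054) = 0.6033, so ΔM = −1720 t and M = 13051 − 1720 = 11331 t.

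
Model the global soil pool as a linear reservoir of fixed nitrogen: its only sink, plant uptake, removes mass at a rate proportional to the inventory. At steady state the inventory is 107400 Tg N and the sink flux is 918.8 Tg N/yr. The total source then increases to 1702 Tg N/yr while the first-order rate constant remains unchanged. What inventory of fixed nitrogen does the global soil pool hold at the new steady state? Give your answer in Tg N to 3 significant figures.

Rate constant k = F/M = 918.8 / 107400 = 0.008555 yr⁻¹.
At the new steady state, source = k·M_new ⇒ M_new = 1702 / 0.008555 = 198900 Tg N.
(Equivalently M_new = M × F_new/F_old = 107400 × 1702/918.8.)

199000 Tg N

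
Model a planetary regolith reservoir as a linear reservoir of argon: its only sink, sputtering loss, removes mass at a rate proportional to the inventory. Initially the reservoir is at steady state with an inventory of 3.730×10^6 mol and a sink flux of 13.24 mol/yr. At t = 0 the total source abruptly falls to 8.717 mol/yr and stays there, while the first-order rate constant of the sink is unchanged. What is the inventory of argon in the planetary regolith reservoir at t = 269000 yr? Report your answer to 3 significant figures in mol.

τ = M₀/F₀ = 3.730×10^6/13.24 = 281700 yr; rate constant k = 1/τ.
New steady state M_∞ = F₁/k = F₁·τ = 8.717 × 281700 = 2.4558×10^6 mol.
M(t) = M_∞ + (M₀ − M_∞)·e^(−t/τ); t/τ = 269000/281700 = 0.9548, so e^(−t/τ) = 0.3849.
M(t) = 2.4558×10^6 + 1.274×10^6 × 0.3849 = 2.9462×10^6 mol.

2.95×10^6 mol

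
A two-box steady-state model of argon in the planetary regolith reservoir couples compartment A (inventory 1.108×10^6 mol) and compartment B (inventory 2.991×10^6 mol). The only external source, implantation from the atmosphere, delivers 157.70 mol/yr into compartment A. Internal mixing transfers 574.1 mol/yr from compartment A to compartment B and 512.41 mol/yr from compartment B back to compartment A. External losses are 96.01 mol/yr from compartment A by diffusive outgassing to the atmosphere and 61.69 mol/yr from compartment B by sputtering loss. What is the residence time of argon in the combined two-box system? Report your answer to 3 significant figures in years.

26000 yr

Treat the two boxes together as one reservoir: the mixing fluxes between them are internal recycling, so τ = ΣM / Σ(external losses).
M_total = 1.108×10^6 + 2.991×10^6 = 4.0990×10^6 mol.
ΣF_external_out = 96.01 + 61.69 = 157.70 mol/yr.
τ = M_total / ΣF_ext = 4.0990×10^6 / 157.70 = 25990 yr.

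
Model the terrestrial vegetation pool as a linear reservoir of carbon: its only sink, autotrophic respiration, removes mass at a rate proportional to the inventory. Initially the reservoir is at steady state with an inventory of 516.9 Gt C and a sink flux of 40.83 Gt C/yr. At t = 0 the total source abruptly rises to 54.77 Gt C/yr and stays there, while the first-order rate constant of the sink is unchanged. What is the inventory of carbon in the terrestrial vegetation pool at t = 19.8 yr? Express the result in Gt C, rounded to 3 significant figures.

Residence time τ = M₀/F₀ = 12.66 yr. The eventual steady state is M_∞ = M₀·(F₁/F₀) = 516.9 × 54.77/40.83 = 693.38 Gt C.
The anomaly ΔM(t) = M(t) − M_∞ decays as ΔM₀·e^(−t/τ) with ΔM₀ = 516.9 − 693.38 = −176.5 Gt C.
At t = 19.8 yr, e^(−t/τ) = e^(−1.564) = 0.2093, so ΔM = −36.94 Gt C and M = 693.38 − 36.94 = 656.44 Gt C.

656 Gt C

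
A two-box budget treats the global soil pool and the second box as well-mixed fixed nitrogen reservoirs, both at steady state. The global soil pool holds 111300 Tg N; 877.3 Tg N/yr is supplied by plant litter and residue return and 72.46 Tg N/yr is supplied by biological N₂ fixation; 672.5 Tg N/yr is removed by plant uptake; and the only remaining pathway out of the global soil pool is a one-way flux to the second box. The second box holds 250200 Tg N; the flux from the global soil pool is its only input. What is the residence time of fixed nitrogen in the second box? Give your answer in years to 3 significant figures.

Balance the global soil pool: ΣF_in = 877.3 + 72.46 = 949.76 Tg N/yr.
Flux to the second box = ΣF_in − (672.5) = 277.26 Tg N/yr.
At steady state the output of the second box equals its input, 277.26 Tg N/yr.
τ = M / F = 250200 / 277.26 = 902.4 yr.

902 yr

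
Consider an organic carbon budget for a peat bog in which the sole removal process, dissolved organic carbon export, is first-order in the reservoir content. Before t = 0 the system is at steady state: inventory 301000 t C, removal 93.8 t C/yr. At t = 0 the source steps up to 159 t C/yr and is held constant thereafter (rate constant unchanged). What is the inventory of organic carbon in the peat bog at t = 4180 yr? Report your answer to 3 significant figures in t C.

The sink rate constant is k = F₀/M₀ = 93.8/301000 = 0.0003116 yr⁻¹.
Solving dM/dt = F₁ − kM with M(0) = M₀ gives M(t) = F₁/k + (M₀ − F₁/k)·e^(−kt).
F₁/k = 159/0.0003116 = 510220 t C; kt = 0.0003116 × 4180 = 1.303, e^(−kt) = 0.2718.
M(4180) = 510220 + (301000 − 510220) × 0.2718 = 510220 − 56870 = 453350 t C.

453000 t C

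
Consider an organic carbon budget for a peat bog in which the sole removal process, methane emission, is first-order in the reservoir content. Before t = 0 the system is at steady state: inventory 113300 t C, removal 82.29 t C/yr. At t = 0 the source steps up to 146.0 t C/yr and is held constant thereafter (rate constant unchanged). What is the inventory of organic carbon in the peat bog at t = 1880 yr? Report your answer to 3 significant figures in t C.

179000 t C

τ = M₀/F₀ = 113300/82.29 = 1377 yr; rate constant k = 1/τ.
New steady state M_∞ = F₁/k = F₁·τ = 146.0 × 1377 = 201020 t C.
M(t) = M_∞ + (M₀ − M_∞)·e^(−t/τ); t/τ = 1880/1377 = 1.365, so e^(−t/τ) = 0.2553.
M(t) = 201020 − 87720 × 0.2553 = 178630 t C.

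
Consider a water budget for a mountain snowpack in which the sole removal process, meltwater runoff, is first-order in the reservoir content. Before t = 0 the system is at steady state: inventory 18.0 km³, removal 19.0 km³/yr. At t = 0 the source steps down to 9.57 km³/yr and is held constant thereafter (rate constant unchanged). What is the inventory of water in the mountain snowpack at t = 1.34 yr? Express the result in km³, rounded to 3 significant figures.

τ = M₀/F₀ = 18.0/19.0 = 0.9474 yr; rate constant k = 1/τ.
New steady state M_∞ = F₁/k = F₁·τ = 9.57 × 0.9474 = 9.0663 km³.
M(t) = M_∞ + (M₀ − M_∞)·e^(−t/τ); t/τ = 1.34/0.9474 = 1.414, so e^(−t/τ) = 0.2431.
M(t) = 9.0663 + 8.934 × 0.2431 = 11.238 km³.

11.2 km³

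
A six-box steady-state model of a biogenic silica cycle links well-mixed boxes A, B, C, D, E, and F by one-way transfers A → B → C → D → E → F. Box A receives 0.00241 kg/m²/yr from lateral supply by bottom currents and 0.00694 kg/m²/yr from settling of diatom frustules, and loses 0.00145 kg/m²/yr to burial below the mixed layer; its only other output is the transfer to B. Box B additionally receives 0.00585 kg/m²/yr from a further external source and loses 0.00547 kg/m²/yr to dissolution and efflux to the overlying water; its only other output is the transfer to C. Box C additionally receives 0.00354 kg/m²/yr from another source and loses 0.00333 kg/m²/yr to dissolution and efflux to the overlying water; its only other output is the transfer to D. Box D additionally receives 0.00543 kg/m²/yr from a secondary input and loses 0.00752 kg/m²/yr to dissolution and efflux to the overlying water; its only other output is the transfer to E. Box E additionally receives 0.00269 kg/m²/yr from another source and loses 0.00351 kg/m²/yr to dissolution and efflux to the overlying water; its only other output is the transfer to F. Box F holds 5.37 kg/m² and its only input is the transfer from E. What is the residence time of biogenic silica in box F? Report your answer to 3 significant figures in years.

Box A: F(A→B) = (0.00241 + 0.00694) − 0.00145 = 0.0079000 kg/m²/yr.
Box B: F(B→C) = (0.0079000 + 0.00585) − 0.00547 = 0.0082800 kg/m²/yr.
Box C: F(C→D) = (0.0082800 + 0.00354) − 0.00333 = 0.0084900 kg/m²/yr.
Box D: F(D→E) = (0.0084900 + 0.00543) − 0.00752 = 0.0064000 kg/m²/yr.
Box E: F(E→F) = (0.0064000 + 0.00269) − 0.00351 = 0.0055800 kg/m²/yr.
Box F throughput = its input = 0.0055800 kg/m²/yr; τ = 5.37 / 0.0055800 = 962.4 yr.

962 yr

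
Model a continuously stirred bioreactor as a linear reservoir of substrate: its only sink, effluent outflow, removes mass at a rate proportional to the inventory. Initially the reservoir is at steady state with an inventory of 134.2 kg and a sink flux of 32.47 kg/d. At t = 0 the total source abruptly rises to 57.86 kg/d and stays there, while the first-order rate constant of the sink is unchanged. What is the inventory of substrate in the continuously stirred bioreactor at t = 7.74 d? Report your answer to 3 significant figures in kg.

τ = M₀/F₀ = 134.2/32.47 = 4.133 d; rate constant k = 1/τ.
New steady state M_∞ = F₁/k = F₁·τ = 57.86 × 4.133 = 239.14 kg.
M(t) = M_∞ + (M₀ − M_∞)·e^(−t/τ); t/τ = 7.74/4.133 = 1.873, so e^(−t/τ) = 0.1537.
M(t) = 239.14 − 104.9 × 0.1537 = 223.01 kg.

223 kg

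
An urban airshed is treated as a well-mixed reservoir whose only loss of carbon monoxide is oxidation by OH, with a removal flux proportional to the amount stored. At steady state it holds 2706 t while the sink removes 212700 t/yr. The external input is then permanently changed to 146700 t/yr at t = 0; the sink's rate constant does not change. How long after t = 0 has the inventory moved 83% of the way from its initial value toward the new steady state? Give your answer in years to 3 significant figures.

τ = M₀/F₀ = 2706/212700 = 0.01272 yr.
The remaining gap fraction is e^(−t/τ); 83% covered ⇒ e^(−t/τ) = 0.170.
t = −τ ln(0.170) = 0.01272 × 1.772 = 0.02254 yr.

0.0225 yr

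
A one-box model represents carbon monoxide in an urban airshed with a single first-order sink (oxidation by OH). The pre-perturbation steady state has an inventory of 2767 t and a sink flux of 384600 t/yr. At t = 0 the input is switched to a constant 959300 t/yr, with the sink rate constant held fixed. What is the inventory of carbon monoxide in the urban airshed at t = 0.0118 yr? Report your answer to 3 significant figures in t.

6100 t

Residence time τ = M₀/F₀ = 0.007194 yr. The eventual steady state is M_∞ = M₀·(F₁/F₀) = 2767 × 959300/384600 = 6901.7 t.
The anomaly ΔM(t) = M(t) − M_∞ decays as ΔM₀·e^(−t/τ) with ΔM₀ = 2767 − 6901.7 = −4135 t.
At t = 0.0118 yr, e^(−t/τ) = e^(−1.640) = 0.1940, so ΔM = −801.9 t and M = 6901.7 − 801.9 = 6099.7 t.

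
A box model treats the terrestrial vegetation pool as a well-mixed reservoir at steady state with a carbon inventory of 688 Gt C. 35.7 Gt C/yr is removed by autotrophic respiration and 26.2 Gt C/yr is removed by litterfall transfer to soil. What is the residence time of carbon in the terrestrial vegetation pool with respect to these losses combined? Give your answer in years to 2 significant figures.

Total removal = 35.70 + 26.20 = 61.900 Gt C/yr.
τ = M / ΣF_out = 688 / 61.900 = 11.11 yr.

11 yr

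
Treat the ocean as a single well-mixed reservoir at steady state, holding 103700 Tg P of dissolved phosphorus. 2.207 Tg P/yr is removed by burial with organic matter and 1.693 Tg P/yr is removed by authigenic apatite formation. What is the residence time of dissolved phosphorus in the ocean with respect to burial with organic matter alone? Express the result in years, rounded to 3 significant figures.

Residence time with respect to a single sink: τ = M / F_sink.
τ = 103700 / 2.207 = 46990 yr.

47000 yr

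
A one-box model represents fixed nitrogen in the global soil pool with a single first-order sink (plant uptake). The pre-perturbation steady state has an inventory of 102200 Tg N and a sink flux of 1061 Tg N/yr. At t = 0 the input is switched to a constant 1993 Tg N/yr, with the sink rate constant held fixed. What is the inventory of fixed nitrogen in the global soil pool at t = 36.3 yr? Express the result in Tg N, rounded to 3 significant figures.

130000 Tg N

Residence time τ = M₀/F₀ = 96.32 yr. The eventual steady state is M_∞ = M₀·(F₁/F₀) = 102200 × 1993/1061 = 191970 Tg N.
The anomaly ΔM(t) = M(t) − M_∞ decays as ΔM₀·e^(−t/τ) with ΔM₀ = 102200 − 191970 = −89770 Tg N.
At t = 36.3 yr, e^(−t/τ) = e^(−0.3769) = 0.6860, so ΔM = −61590 Tg N and M = 191970 − 61590 = 130390 Tg N.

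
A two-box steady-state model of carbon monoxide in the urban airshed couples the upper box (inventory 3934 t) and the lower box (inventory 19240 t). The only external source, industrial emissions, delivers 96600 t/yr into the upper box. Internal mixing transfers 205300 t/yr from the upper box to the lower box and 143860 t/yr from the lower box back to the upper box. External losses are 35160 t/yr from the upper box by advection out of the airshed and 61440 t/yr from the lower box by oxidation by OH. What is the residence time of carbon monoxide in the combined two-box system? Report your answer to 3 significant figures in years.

Treat the two boxes together as one reservoir: the mixing fluxes between them are internal recycling, so τ = ΣM / Σ(external losses).
M_total = 3934 + 19240 = 23174 t.
ΣF_external_out = 35160 + 61440 = 96600 t/yr.
τ = M_total / ΣF_ext = 23174 / 96600 = 0.2399 yr.

0.240 yr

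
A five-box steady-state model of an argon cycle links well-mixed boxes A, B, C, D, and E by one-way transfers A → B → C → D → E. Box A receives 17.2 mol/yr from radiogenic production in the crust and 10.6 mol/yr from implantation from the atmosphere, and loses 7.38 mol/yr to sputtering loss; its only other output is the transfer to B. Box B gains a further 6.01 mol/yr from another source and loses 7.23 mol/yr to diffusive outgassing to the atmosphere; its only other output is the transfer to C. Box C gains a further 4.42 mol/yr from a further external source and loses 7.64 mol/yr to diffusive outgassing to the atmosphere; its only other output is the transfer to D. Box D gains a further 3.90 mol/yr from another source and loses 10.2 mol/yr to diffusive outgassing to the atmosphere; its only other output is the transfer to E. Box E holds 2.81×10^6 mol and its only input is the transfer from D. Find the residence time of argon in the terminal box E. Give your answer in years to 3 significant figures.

290000 yr

Box A: F(A→B) = (17.2 + 10.6) − 7.38 = 20.420 mol/yr.
Box B: F(B→C) = (20.420 + 6.01) − 7.23 = 19.200 mol/yr.
Box C: F(C→D) = (19.200 + 4.42) − 7.64 = 15.980 mol/yr.
Box D: F(D→E) = (15.980 + 3.90) − 10.2 = 9.6800 mol/yr.
Box E throughput = its input = 9.6800 mol/yr; τ = 2.81×10^6 / 9.6800 = 290300 yr.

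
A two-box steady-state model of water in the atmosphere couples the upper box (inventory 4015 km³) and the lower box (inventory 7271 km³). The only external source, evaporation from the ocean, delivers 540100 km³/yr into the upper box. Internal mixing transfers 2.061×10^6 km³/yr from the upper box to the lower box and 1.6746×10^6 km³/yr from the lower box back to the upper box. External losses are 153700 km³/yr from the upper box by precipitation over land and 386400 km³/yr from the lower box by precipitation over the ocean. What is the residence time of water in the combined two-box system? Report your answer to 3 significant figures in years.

Residence time in the combined system uses the total inventory and the total *external* removal — internal exchanges between the two boxes cancel.
M_total = 4015 + 7271 = 11286 km³.
ΣF_external_out = 153700 + 386400 = 540100 km³/yr.
τ = M_total / ΣF_ext = 11286 / 540100 = 0.02090 yr.

0.0209 yr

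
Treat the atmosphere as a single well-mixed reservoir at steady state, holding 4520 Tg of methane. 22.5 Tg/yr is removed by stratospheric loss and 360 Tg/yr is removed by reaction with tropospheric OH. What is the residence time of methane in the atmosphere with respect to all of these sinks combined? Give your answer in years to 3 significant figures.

11.8 yr

Total removal flux = 22.5 + 360 = 382.50 Tg/yr.
τ = M / ΣF_out = 4520 / 382.50 = 11.82 yr.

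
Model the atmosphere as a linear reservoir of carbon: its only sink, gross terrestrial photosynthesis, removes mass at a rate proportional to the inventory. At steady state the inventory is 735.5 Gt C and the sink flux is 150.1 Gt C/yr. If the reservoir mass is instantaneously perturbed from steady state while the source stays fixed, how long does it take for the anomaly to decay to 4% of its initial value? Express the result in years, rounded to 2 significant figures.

16 yr

For a linear reservoir the anomaly decays as exp(−t/τ) with τ = M/F = 735.5/150.1 = 4.900 yr.
exp(−t/τ) = 0.04 ⇒ t = −τ ln(0.04) = 4.900 × 3.219 = 15.77 yr.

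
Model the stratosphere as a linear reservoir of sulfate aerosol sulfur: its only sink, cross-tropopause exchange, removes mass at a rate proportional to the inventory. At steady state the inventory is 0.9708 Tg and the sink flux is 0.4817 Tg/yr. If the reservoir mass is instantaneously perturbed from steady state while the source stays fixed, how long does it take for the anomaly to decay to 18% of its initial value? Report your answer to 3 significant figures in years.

For a linear reservoir the anomaly decays as exp(−t/τ) with τ = M/F = 0.9708/0.4817 = 2.015 yr.
exp(−t/τ) = 0.18 ⇒ t = −τ ln(0.18) = 2.015 × 1.715 = 3.456 yr.

3.46 yr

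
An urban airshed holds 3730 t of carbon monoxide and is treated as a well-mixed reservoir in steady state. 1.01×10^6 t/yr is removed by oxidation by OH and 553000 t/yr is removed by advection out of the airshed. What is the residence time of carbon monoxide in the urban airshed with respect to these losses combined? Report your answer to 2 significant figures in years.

Total removal = 1.010×10^6 + 553000 = 1.5630×10^6 t/yr.
τ = M / ΣF_out = 3730 / 1.5630×10^6 = 0.002386 yr.

0.0024 yr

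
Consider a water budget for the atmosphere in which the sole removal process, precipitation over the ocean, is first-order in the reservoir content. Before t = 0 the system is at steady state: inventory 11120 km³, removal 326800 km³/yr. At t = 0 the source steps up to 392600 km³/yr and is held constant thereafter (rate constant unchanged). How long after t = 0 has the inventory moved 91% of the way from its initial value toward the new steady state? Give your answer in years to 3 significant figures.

τ = M₀/F₀ = 11120/326800 = 0.03403 yr.
The remaining gap fraction is e^(−t/τ); 91% covered ⇒ e^(−t/τ) = 0.0900.
t = −τ ln(0.0900) = 0.03403 × 2.408 = 0.08193 yr.

0.0819 yr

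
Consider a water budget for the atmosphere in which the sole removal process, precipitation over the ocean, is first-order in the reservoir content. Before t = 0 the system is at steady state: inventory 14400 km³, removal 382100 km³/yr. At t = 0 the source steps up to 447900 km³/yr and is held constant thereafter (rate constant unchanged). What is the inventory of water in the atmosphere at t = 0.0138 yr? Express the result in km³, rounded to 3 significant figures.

15200 km³

Residence time τ = M₀/F₀ = 0.03769 yr. The eventual steady state is M_∞ = M₀·(F₁/F₀) = 14400 × 447900/382100 = 16880 km³.
The anomaly ΔM(t) = M(t) − M_∞ decays as ΔM₀·e^(−t/τ) with ΔM₀ = 14400 − 16880 = −2480 km³.
At t = 0.0138 yr, e^(−t/τ) = e^(−0.3662) = 0.6934, so ΔM = −1719 km³ and M = 16880 − 1719 = 15160 km³.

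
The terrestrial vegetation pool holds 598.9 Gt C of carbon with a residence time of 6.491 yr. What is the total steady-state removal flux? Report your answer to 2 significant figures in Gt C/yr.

F = M / τ = 598.9 / 6.491 = 92.27 Gt C/yr.

92 Gt C/yr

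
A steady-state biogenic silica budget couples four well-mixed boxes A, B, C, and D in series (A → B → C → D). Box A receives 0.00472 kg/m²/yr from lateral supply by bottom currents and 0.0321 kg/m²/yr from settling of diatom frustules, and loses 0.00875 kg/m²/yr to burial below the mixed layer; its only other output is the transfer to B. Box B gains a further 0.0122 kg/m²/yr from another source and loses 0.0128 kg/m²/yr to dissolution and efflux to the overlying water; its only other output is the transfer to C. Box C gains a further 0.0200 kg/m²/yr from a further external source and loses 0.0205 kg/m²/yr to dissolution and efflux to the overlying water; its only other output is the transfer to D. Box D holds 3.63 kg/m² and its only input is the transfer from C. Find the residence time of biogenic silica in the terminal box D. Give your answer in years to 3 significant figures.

135 yr

Box A: F(A→B) = (0.00472 + 0.0321) − 0.00875 = 0.028070 kg/m²/yr.
Box B: F(B→C) = (0.028070 + 0.0122) − 0.0128 = 0.027470 kg/m²/yr.
Box C: F(C→D) = (0.027470 + 0.0200) − 0.0205 = 0.026970 kg/m²/yr.
Box D throughput = its input = 0.026970 kg/m²/yr; τ = 3.63 / 0.026970 = 134.6 yr.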